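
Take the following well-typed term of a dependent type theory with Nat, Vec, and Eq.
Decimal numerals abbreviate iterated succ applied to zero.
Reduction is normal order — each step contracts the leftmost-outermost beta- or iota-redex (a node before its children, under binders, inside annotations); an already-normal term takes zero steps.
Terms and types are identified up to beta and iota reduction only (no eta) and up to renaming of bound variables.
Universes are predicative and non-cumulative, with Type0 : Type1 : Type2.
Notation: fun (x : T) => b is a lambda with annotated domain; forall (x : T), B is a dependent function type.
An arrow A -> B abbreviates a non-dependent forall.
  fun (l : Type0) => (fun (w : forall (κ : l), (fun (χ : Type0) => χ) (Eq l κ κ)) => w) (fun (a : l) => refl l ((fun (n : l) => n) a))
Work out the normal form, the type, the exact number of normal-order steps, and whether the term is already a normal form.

normal form:
  fun (l : Type0) => fun (w : l) => refl l w
type:
  forall (l : Type0), forall (w : l), Eq l w w
reduction steps (normal order): 2
started in normal form: no
first redex: a beta-redex


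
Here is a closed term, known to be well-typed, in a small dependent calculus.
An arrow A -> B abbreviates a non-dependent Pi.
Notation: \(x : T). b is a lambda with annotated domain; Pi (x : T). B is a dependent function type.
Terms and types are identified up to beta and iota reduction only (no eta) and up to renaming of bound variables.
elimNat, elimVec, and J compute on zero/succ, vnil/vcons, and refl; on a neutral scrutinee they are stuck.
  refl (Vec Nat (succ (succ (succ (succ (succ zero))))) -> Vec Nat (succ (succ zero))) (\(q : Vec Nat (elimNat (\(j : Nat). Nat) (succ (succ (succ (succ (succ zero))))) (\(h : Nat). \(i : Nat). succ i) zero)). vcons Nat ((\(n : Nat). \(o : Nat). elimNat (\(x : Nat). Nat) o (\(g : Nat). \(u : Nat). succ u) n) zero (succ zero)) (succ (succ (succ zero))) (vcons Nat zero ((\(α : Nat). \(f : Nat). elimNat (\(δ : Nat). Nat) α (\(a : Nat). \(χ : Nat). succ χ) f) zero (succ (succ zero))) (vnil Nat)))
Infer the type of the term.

inferred type:
  Eq (Vec Nat (succ (succ (succ (succ (succ zero))))) -> Vec Nat (succ (succ zero))) (\(q : Vec Nat (succ (succ (succ (succ (succ zero)))))). vcons Nat (succ zero) (succ (succ (succ zero))) (vcons Nat zero (succ (succ zero)) (vnil Nat))) (\(j : Vec Nat (succ (succ (succ (succ (succ zero)))))). vcons Nat (succ zero) (succ (succ (succ zero))) (vcons Nat zero (succ (succ zero)) (vnil Nat)))


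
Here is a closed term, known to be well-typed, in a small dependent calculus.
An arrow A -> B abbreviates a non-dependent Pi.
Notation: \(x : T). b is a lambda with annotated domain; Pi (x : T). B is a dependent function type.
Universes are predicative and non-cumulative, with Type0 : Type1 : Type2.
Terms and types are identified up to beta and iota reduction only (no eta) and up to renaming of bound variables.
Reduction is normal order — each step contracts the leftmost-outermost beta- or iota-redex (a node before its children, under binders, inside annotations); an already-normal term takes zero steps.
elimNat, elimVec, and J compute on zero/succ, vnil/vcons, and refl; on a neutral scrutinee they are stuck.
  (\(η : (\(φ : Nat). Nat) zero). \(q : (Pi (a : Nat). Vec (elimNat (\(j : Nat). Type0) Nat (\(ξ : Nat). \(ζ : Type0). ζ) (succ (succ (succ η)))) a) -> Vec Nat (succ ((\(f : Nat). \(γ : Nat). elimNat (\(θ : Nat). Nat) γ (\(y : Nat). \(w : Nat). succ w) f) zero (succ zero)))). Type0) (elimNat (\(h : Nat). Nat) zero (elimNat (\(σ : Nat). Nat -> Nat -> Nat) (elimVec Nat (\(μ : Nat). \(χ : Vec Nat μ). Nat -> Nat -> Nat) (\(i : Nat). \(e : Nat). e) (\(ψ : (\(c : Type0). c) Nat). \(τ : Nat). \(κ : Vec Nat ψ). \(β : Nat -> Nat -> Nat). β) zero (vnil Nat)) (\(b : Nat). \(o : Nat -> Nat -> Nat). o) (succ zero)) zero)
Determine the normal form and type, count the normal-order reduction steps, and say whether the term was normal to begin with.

resulting normal form:
  \(η : (Pi (φ : Nat). Vec Nat φ) -> Vec Nat (succ (succ zero))). Type0
inferred type:
  ((Pi (η : Nat). Vec Nat η) -> Vec Nat (succ (succ zero))) -> Type1
reduction steps (normal order): 15
term was already normal: no
first contracted redex: a beta-redex


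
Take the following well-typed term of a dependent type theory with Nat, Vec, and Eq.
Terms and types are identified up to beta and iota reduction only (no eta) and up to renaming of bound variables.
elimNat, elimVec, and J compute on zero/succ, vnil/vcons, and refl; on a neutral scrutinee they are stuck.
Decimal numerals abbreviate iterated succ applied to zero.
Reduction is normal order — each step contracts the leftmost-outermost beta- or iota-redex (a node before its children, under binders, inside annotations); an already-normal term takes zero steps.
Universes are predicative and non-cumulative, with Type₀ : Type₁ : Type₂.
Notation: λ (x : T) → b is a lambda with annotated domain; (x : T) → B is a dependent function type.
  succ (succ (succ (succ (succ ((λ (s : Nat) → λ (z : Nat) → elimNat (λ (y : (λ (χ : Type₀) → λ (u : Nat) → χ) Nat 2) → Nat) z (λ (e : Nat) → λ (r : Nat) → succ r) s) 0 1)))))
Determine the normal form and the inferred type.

reduced normal form:
  6
inferred type:
  Nat


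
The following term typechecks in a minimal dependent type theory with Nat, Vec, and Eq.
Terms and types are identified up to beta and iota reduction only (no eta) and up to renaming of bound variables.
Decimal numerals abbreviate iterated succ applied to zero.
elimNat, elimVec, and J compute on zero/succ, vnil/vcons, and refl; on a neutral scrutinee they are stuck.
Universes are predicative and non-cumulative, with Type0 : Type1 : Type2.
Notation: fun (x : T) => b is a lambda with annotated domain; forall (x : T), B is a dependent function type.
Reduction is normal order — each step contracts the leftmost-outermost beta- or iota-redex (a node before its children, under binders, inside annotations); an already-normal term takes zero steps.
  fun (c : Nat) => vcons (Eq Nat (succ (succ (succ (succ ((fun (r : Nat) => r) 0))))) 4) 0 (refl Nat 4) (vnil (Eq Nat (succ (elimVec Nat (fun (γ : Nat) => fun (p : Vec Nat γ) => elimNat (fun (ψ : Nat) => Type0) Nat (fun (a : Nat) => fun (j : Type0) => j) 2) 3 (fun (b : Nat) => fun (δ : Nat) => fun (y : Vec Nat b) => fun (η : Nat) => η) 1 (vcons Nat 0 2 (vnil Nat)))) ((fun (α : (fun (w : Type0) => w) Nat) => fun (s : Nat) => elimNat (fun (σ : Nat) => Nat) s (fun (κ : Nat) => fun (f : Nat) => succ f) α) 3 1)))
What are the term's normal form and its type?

reduced normal form:
  fun (c : Nat) => vcons (Eq Nat 4 4) 0 (refl Nat 4) (vnil (Eq Nat 4 4))
type:
  forall (c : Nat), Vec (Eq Nat 4 4) 1


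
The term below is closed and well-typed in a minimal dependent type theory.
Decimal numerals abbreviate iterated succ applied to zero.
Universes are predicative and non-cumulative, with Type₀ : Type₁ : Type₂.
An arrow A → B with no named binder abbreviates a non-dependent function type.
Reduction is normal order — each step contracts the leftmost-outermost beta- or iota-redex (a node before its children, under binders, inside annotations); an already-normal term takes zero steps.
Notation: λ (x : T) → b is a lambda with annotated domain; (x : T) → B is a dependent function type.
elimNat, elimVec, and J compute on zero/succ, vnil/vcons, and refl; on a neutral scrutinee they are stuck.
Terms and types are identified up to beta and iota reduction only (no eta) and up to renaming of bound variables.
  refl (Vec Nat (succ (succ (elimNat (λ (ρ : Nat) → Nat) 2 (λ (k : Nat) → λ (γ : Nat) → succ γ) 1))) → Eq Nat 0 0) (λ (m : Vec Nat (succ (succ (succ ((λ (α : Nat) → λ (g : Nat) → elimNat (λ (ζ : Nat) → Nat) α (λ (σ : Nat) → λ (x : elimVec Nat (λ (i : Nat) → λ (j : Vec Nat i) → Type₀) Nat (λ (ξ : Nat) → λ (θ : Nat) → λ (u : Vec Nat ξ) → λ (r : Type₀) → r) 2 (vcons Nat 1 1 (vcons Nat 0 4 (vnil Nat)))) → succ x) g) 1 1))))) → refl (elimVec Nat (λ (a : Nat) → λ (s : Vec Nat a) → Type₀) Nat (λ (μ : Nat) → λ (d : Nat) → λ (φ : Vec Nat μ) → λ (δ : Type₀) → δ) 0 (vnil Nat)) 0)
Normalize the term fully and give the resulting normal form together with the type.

reduced normal form:
  refl (Vec Nat 5 → Eq Nat 0 0) (λ (ρ : Vec Nat 5) → refl Nat 0)
inferred type:
  Eq (Vec Nat 5 → Eq Nat 0 0) (λ (ρ : Vec Nat 5) → refl Nat 0) (λ (k : Vec Nat 5) → refl Nat 0)
observation: normalization takes exactly 11 steps under the normal-order strategy.


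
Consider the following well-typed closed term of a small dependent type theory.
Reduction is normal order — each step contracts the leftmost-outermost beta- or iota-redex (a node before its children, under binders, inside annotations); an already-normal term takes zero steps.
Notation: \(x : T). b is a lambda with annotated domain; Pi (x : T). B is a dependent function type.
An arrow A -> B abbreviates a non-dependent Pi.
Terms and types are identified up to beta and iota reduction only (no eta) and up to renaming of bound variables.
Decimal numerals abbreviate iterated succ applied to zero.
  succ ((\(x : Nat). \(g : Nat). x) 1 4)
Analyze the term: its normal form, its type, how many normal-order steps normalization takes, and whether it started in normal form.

resulting normal form:
  2
type:
  Nat
normal-order step count: 2
started in normal form: no
first contracted redex: a beta-redex


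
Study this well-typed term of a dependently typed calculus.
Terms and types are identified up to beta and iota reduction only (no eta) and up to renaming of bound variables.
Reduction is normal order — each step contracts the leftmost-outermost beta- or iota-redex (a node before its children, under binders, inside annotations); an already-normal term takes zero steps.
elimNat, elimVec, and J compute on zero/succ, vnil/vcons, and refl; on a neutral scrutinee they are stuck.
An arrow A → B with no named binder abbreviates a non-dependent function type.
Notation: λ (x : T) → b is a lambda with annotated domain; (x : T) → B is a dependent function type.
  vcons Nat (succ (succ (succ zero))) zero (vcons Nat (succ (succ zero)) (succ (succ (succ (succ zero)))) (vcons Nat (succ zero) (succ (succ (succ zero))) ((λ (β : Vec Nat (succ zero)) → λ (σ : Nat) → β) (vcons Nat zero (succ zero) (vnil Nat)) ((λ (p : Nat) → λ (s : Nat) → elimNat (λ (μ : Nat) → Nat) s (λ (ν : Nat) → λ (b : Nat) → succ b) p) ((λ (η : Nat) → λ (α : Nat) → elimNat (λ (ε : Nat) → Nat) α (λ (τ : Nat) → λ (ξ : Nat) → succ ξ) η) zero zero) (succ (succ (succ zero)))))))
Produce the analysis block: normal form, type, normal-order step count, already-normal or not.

resulting normal form:
  vcons Nat (succ (succ (succ zero))) zero (vcons Nat (succ (succ zero)) (succ (succ (succ (succ zero)))) (vcons Nat (succ zero) (succ (succ (succ zero))) (vcons Nat zero (succ zero) (vnil Nat))))
inferred type:
  Vec Nat (succ (succ (succ (succ zero))))
normal-order step count: 2
started in normal form: no
first redex: a beta-redex


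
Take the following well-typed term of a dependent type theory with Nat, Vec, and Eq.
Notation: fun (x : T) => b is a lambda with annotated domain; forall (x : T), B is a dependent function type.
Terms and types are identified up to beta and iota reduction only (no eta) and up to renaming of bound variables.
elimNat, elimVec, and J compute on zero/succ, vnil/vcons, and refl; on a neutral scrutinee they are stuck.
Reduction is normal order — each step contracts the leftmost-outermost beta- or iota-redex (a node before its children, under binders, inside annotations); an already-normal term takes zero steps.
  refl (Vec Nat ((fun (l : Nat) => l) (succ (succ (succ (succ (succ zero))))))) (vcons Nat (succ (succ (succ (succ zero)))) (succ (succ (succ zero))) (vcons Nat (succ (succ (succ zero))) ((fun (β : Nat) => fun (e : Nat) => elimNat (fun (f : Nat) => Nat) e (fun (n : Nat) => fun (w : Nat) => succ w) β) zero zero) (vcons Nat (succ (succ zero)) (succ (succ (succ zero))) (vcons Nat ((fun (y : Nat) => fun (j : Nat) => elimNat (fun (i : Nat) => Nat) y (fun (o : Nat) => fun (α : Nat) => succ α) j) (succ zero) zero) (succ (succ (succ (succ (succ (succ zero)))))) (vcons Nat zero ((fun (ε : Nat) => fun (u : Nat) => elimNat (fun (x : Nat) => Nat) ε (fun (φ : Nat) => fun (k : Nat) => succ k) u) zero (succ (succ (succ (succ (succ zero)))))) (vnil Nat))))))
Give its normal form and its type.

resulting normal form:
  refl (Vec Nat (succ (succ (succ (succ (succ zero)))))) (vcons Nat (succ (succ (succ (succ zero)))) (succ (succ (succ zero))) (vcons Nat (succ (succ (succ zero))) zero (vcons Nat (succ (succ zero)) (succ (succ (succ zero))) (vcons Nat (succ zero) (succ (succ (succ (succ (succ (succ zero)))))) (vcons Nat zero (succ (succ (succ (succ (succ zero))))) (vnil Nat))))))
type:
  Eq (Vec Nat (succ (succ (succ (succ (succ zero)))))) (vcons Nat (succ (succ (succ (succ zero)))) (succ (succ (succ zero))) (vcons Nat (succ (succ (succ zero))) zero (vcons Nat (succ (succ zero)) (succ (succ (succ zero))) (vcons Nat (succ zero) (succ (succ (succ (succ (succ (succ zero)))))) (vcons Nat zero (succ (succ (succ (succ (succ zero))))) (vnil Nat)))))) (vcons Nat (succ (succ (succ (succ zero)))) (succ (succ (succ zero))) (vcons Nat (succ (succ (succ zero))) zero (vcons Nat (succ (succ zero)) (succ (succ (succ zero))) (vcons Nat (succ zero) (succ (succ (succ (succ (succ (succ zero)))))) (vcons Nat zero (succ (succ (succ (succ (succ zero))))) (vnil Nat))))))
observation: the leftmost-outermost redex is a beta-redex, and normalization takes 25 steps.


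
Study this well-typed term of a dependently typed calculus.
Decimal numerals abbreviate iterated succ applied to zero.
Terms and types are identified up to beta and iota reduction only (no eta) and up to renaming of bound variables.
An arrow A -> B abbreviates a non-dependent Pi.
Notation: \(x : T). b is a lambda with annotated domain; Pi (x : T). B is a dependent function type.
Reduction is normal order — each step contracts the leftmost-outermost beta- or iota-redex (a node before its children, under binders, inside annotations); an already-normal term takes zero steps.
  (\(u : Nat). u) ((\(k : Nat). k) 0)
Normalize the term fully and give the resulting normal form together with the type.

normal form:
  0
type:
  Nat


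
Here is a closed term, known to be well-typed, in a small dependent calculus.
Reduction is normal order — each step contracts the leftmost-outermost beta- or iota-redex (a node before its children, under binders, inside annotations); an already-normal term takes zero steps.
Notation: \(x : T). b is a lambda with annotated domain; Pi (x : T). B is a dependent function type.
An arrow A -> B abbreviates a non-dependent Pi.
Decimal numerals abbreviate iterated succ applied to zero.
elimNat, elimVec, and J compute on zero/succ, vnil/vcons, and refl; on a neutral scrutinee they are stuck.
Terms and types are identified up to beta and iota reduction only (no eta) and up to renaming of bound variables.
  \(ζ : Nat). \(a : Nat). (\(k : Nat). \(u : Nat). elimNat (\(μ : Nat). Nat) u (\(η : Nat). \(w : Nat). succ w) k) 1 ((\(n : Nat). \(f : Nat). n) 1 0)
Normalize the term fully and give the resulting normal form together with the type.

reduced normal form:
  \(ζ : Nat). \(a : Nat). 2
the term's type:
  Nat -> Nat -> Nat
observation: 8 normal-order steps normalize the term, beginning with a beta-redex.


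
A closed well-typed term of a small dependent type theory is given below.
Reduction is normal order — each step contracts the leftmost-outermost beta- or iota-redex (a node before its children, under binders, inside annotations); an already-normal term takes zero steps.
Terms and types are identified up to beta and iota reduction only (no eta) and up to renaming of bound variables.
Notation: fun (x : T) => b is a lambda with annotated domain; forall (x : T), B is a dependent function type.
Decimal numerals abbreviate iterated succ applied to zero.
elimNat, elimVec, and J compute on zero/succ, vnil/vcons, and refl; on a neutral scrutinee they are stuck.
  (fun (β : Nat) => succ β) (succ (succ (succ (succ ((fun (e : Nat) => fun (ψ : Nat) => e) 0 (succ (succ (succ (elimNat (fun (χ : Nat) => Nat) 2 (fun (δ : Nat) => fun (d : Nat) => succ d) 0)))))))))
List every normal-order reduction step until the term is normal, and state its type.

reduction (normal order):
  (fun (β : Nat) => succ β) (succ (succ (succ (succ ((fun (e : Nat) => fun (ψ : Nat) => e) 0 (succ (succ (succ (elimNat (fun (χ : Nat) => Nat) 2 (fun (δ : Nat) => fun (d : Nat) => succ d) 0)))))))))
  ~> succ (succ (succ (succ (succ ((fun (β : Nat) => fun (e : Nat) => β) 0 (succ (succ (succ (elimNat (fun (ψ : Nat) => Nat) 2 (fun (χ : Nat) => fun (δ : Nat) => succ δ) 0)))))))))
  ~> succ (succ (succ (succ (succ ((fun (β : Nat) => 0) (succ (succ (succ (elimNat (fun (e : Nat) => Nat) 2 (fun (ψ : Nat) => fun (χ : Nat) => succ χ) 0)))))))))
  ~> 5
type:
  Nat


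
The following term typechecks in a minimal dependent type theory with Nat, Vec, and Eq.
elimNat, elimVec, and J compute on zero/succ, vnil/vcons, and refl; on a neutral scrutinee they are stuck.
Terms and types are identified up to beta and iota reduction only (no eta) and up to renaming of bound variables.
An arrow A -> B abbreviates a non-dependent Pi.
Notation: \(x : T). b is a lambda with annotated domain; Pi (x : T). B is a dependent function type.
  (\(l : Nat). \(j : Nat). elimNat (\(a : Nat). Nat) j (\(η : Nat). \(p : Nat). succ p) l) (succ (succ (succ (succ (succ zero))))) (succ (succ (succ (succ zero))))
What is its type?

the term's type:
  Nat


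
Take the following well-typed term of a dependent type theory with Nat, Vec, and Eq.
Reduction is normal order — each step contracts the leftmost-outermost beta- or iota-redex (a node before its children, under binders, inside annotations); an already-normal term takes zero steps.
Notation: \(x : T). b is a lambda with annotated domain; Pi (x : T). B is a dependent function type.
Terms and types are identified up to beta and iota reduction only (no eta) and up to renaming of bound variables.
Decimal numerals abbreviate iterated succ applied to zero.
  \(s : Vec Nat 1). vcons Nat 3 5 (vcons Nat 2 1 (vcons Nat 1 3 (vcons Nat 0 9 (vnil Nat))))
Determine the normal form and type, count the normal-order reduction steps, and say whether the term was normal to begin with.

resulting normal form:
  \(s : Vec Nat 1). vcons Nat 3 5 (vcons Nat 2 1 (vcons Nat 1 3 (vcons Nat 0 9 (vnil Nat))))
inferred type:
  Pi (s : Vec Nat 1). Vec Nat 4
reduction steps (normal order): 0
already normal: yes


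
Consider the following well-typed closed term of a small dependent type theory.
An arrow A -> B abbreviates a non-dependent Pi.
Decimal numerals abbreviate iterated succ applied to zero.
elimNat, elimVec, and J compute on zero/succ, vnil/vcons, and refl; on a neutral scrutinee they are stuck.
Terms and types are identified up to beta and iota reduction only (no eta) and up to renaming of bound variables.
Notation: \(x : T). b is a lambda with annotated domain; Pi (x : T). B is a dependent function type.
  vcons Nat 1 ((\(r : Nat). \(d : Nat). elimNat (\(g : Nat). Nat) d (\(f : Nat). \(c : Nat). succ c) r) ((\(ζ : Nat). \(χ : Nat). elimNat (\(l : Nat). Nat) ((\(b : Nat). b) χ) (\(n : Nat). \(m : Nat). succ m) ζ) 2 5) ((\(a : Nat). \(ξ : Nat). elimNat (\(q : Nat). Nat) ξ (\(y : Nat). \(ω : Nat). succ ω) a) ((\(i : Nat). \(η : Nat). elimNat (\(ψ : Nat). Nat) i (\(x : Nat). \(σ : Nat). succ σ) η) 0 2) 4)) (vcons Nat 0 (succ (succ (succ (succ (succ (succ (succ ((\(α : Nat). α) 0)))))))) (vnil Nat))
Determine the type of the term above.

type:
  Vec Nat 2


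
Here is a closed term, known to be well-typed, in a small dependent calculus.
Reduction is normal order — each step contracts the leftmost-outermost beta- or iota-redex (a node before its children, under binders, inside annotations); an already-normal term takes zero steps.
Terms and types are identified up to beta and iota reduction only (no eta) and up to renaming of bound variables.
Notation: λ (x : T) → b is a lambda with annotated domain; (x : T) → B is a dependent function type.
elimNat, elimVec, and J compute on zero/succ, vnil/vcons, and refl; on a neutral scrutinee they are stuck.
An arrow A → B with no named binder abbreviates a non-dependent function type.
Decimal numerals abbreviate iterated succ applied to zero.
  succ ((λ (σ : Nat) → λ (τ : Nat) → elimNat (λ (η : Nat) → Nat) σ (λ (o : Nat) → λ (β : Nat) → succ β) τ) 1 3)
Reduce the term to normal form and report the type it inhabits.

resulting normal form:
  5
inferred type:
  Nat
observation: 12 normal-order steps separate the term from its normal form.


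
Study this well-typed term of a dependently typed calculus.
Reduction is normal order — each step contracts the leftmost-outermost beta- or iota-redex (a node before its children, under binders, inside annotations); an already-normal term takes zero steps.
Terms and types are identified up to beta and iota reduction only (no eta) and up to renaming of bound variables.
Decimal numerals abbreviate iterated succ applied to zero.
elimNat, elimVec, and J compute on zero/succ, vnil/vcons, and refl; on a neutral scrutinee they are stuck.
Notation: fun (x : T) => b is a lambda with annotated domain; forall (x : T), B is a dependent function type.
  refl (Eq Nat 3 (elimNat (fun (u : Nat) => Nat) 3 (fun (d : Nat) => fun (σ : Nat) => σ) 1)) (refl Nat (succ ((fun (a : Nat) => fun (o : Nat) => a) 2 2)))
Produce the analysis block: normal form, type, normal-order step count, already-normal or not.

normal form:
  refl (Eq Nat 3 3) (refl Nat 3)
type:
  Eq (Eq Nat 3 3) (refl Nat 3) (refl Nat 3)
normal-order step count: 6
started in normal form: no
first contracted redex: an elimNat iota-redex


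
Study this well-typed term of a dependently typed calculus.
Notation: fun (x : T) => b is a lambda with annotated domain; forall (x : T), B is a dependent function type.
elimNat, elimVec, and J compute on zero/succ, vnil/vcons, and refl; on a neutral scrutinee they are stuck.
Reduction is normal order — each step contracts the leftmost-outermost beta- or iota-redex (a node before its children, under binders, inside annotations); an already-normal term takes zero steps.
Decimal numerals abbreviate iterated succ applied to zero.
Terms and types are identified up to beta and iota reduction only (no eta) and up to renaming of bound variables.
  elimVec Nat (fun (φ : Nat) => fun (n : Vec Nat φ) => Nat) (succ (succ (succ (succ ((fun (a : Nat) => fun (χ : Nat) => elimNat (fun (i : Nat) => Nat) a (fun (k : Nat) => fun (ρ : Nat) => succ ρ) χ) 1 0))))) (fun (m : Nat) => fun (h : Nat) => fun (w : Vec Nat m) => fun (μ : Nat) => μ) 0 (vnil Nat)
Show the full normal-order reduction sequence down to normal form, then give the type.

normal-order reduction sequence:
  elimVec Nat (fun (φ : Nat) => fun (n : Vec Nat φ) => Nat) (succ (succ (succ (succ ((fun (a : Nat) => fun (χ : Nat) => elimNat (fun (i : Nat) => Nat) a (fun (k : Nat) => fun (ρ : Nat) => succ ρ) χ) 1 0))))) (fun (m : Nat) => fun (h : Nat) => fun (w : Vec Nat m) => fun (μ : Nat) => μ) 0 (vnil Nat)
  ~> succ (succ (succ (succ ((fun (φ : Nat) => fun (n : Nat) => elimNat (fun (a : Nat) => Nat) φ (fun (χ : Nat) => fun (i : Nat) => succ i) n) 1 0))))
  ~> succ (succ (succ (succ ((fun (φ : Nat) => elimNat (fun (n : Nat) => Nat) 1 (fun (a : Nat) => fun (χ : Nat) => succ χ) φ) 0))))
  ~> succ (succ (succ (succ (elimNat (fun (φ : Nat) => Nat) 1 (fun (n : Nat) => fun (a : Nat) => succ a) 0))))
  ~> 5
the term's type:
  Nat


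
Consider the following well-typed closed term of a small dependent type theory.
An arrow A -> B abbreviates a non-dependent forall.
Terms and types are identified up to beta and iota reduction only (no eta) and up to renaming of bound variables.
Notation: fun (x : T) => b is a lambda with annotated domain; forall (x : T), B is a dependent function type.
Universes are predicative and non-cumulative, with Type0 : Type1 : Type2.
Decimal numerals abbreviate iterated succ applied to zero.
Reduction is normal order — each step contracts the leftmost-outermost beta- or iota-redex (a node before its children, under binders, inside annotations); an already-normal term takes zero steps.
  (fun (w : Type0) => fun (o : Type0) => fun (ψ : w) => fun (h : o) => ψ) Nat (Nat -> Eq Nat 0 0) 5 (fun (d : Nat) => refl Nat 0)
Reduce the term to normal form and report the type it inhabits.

resulting normal form:
  5
type:
  Nat
observation: the term reaches its normal form after 4 normal-order steps.


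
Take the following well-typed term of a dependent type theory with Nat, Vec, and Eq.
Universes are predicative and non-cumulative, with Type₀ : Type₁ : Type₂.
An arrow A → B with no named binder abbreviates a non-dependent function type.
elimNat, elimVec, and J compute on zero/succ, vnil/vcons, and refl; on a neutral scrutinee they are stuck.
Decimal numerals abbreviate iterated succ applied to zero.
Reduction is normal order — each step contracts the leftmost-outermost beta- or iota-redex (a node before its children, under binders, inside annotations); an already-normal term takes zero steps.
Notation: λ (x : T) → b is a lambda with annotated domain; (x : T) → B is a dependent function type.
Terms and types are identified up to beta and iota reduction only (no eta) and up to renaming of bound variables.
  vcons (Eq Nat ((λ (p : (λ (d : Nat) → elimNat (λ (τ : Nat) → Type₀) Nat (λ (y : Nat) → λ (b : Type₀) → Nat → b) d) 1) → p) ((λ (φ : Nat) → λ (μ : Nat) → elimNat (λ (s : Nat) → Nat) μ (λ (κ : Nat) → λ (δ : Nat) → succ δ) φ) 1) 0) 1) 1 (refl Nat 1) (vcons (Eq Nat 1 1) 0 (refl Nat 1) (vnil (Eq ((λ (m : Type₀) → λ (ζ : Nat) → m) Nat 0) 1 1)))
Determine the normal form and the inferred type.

resulting normal form:
  vcons (Eq Nat 1 1) 1 (refl Nat 1) (vcons (Eq Nat 1 1) 0 (refl Nat 1) (vnil (Eq Nat 1 1)))
the term's type:
  Vec (Eq Nat 1 1) 2
observation: the term reaches its normal form after 9 normal-order steps.


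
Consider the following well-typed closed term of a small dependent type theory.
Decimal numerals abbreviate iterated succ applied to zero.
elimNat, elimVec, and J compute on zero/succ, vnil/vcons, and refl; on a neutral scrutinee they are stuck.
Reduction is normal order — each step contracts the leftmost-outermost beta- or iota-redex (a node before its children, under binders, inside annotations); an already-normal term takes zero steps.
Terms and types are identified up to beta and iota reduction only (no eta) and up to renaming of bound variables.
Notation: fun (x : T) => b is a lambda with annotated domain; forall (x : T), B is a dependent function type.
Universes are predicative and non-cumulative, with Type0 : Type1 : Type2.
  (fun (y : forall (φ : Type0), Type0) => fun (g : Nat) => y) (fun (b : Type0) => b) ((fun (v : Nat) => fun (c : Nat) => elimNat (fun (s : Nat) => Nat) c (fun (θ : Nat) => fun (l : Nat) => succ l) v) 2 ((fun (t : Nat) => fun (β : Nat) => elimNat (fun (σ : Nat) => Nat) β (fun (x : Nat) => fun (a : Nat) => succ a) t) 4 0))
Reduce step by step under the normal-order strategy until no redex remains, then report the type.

reduction (normal order):
  (fun (y : forall (φ : Type0), Type0) => fun (g : Nat) => y) (fun (b : Type0) => b) ((fun (v : Nat) => fun (c : Nat) => elimNat (fun (s : Nat) => Nat) c (fun (θ : Nat) => fun (l : Nat) => succ l) v) 2 ((fun (t : Nat) => fun (β : Nat) => elimNat (fun (σ : Nat) => Nat) β (fun (x : Nat) => fun (a : Nat) => succ a) t) 4 0))
  ~> (fun (y : Nat) => fun (φ : Type0) => φ) ((fun (g : Nat) => fun (b : Nat) => elimNat (fun (v : Nat) => Nat) b (fun (c : Nat) => fun (s : Nat) => succ s) g) 2 ((fun (θ : Nat) => fun (l : Nat) => elimNat (fun (t : Nat) => Nat) l (fun (β : Nat) => fun (σ : Nat) => succ σ) θ) 4 0))
  ~> fun (y : Type0) => y
type:
  forall (y : Type0), Type0


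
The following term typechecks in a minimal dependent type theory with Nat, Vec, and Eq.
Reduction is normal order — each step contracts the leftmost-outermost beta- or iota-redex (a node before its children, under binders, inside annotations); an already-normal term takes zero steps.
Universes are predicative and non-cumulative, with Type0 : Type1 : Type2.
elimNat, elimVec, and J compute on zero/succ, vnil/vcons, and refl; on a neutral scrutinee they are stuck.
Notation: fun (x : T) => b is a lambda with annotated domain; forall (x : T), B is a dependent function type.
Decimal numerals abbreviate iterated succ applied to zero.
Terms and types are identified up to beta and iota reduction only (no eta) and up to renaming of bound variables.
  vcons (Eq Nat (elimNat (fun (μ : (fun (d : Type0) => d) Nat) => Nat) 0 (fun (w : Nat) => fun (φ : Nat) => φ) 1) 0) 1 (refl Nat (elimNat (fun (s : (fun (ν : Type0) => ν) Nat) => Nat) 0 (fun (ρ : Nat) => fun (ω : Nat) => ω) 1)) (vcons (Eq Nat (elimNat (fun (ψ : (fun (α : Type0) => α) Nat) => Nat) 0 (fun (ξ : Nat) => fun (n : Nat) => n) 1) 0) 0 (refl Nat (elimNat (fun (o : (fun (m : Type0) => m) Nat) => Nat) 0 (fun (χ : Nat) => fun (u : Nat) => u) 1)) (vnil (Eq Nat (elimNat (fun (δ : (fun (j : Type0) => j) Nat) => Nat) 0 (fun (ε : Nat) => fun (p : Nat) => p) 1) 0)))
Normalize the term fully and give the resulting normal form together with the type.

normal form:
  vcons (Eq Nat 0 0) 1 (refl Nat 0) (vcons (Eq Nat 0 0) 0 (refl Nat 0) (vnil (Eq Nat 0 0)))
type:
  Vec (Eq Nat 0 0) 2


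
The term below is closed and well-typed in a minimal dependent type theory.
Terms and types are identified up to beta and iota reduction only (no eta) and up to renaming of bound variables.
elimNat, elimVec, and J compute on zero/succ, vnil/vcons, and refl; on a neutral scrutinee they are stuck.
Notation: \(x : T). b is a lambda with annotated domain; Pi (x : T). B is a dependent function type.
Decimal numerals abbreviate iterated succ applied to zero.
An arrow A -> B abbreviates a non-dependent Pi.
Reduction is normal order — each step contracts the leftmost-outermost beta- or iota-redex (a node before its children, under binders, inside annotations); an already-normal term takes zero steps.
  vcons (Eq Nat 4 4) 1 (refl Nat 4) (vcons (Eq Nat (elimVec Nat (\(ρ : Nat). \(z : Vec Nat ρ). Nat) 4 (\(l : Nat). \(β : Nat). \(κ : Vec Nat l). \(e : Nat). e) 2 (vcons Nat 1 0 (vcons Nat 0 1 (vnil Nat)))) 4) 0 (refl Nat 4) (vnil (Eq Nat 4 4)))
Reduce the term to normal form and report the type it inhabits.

reduced normal form:
  vcons (Eq Nat 4 4) 1 (refl Nat 4) (vcons (Eq Nat 4 4) 0 (refl Nat 4) (vnil (Eq Nat 4 4)))
inferred type:
  Vec (Eq Nat 4 4) 2


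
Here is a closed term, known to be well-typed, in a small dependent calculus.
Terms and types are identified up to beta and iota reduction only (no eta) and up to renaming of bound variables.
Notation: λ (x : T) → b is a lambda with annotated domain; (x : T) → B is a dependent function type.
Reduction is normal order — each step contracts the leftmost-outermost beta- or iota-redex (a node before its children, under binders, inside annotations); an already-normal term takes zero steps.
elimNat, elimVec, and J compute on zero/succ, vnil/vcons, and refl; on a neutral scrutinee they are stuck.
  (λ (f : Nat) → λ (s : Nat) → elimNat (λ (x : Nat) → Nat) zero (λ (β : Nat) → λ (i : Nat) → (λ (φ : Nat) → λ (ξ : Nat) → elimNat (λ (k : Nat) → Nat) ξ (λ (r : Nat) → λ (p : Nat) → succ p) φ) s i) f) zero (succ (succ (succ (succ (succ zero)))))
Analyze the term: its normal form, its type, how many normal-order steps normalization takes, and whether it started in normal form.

reduced normal form:
  zero
type:
  Nat
normal-order step count: 3
already normal: no
first contracted redex: a beta-redex


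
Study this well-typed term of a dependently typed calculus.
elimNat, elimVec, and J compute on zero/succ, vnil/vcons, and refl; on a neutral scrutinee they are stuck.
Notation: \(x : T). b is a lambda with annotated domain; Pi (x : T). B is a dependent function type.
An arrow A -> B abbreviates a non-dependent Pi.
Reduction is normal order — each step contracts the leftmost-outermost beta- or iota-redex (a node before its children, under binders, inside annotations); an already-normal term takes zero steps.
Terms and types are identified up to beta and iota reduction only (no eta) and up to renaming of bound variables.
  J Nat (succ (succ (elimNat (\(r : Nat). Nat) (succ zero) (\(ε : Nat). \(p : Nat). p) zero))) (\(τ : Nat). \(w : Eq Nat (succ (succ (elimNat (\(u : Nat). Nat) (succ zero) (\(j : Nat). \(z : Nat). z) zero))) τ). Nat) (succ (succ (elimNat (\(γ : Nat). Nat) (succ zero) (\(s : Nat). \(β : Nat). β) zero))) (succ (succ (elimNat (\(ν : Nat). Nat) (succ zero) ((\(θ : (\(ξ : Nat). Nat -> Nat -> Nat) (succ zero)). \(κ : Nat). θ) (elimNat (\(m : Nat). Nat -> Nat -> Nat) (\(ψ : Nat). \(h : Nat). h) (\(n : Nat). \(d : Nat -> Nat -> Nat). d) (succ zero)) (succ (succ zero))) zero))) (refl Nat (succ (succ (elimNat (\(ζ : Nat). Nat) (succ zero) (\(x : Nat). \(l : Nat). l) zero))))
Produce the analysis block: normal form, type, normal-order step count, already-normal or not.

resulting normal form:
  succ (succ (succ zero))
the term's type:
  Nat
reduction steps (normal order): 2
started in normal form: no
first contracted redex: a J iota-redex


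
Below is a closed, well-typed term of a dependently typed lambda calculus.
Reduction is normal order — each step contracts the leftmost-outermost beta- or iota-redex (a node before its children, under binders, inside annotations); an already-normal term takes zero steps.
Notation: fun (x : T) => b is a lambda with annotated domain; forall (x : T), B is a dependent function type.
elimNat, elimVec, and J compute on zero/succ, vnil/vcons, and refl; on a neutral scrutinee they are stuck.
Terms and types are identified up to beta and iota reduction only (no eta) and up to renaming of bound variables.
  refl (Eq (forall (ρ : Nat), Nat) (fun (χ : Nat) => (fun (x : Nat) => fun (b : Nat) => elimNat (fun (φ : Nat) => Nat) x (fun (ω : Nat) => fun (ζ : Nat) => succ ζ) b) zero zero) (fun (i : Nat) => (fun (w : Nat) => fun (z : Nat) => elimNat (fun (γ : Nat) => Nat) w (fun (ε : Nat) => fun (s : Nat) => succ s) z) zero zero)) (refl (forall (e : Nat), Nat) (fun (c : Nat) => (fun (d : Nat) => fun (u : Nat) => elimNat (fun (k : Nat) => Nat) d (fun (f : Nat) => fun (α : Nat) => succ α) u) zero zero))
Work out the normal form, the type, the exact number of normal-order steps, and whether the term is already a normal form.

normal form:
  refl (Eq (forall (ρ : Nat), Nat) (fun (χ : Nat) => zero) (fun (x : Nat) => zero)) (refl (forall (b : Nat), Nat) (fun (φ : Nat) => zero))
type:
  Eq (Eq (forall (ρ : Nat), Nat) (fun (χ : Nat) => zero) (fun (x : Nat) => zero)) (refl (forall (b : Nat), Nat) (fun (φ : Nat) => zero)) (refl (forall (ω : Nat), Nat) (fun (ζ : Nat) => zero))
steps to reach normal form (normal order): 9
already normal: no
first redex: a beta-redex


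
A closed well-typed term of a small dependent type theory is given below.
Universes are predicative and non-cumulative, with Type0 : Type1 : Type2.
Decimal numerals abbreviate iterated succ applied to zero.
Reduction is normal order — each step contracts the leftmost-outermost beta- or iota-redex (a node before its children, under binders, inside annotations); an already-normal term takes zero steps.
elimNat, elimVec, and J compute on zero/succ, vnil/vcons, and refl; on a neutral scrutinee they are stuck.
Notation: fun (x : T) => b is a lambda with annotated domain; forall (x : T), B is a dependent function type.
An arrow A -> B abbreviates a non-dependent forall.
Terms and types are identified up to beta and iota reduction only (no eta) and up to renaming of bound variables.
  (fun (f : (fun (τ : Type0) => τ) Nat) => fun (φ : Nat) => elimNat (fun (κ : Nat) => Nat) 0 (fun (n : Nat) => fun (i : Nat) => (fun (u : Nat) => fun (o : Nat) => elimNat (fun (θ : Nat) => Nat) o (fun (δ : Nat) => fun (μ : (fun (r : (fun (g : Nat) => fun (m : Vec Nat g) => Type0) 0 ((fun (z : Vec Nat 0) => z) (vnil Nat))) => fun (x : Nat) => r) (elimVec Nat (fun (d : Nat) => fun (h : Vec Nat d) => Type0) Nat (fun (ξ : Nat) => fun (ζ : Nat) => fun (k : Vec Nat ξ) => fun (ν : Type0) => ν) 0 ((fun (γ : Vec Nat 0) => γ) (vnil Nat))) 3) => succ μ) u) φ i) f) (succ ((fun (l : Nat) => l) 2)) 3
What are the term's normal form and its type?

normal form:
  9
the term's type:
  Nat


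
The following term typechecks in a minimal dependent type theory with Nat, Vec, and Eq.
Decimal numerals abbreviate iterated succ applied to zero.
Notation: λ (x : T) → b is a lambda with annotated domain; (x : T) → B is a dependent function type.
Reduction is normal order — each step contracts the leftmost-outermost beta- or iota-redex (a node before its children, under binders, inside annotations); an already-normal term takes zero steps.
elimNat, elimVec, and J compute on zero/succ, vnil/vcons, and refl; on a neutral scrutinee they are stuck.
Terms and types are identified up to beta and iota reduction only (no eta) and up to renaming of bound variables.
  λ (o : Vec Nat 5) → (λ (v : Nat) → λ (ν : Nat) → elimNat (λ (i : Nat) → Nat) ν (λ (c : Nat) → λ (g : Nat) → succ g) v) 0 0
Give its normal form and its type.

resulting normal form:
  λ (o : Vec Nat 5) → 0
the term's type:
  (o : Vec Nat 5) → Nat


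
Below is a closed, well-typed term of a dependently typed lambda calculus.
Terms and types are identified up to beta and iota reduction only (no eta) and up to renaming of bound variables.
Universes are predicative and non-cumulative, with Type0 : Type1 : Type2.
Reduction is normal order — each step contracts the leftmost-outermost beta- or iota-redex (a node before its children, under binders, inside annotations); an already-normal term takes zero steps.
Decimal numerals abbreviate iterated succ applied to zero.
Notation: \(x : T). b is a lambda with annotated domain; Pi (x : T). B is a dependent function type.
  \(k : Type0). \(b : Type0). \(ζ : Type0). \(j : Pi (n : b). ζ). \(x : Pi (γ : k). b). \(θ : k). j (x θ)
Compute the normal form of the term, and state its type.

reduced normal form:
  \(k : Type0). \(b : Type0). \(ζ : Type0). \(j : Pi (n : b). ζ). \(x : Pi (γ : k). b). \(θ : k). j (x θ)
inferred type:
  Pi (k : Type0). Pi (b : Type0). Pi (ζ : Type0). Pi (j : Pi (n : b). ζ). Pi (x : Pi (γ : k). b). Pi (θ : k). ζ


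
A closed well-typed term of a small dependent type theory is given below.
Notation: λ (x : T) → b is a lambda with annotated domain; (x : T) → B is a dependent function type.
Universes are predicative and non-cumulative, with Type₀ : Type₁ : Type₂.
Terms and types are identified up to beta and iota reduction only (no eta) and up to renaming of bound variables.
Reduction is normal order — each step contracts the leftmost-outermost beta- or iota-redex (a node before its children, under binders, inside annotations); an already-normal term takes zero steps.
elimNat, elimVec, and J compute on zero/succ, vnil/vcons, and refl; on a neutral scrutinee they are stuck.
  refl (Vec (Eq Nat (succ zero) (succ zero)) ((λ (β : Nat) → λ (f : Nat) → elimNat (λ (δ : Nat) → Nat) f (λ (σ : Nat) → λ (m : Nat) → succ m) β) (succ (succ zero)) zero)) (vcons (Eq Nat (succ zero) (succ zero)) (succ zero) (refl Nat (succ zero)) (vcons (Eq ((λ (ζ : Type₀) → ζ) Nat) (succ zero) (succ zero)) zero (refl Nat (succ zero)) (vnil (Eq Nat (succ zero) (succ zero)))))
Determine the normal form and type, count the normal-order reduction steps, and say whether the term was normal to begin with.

reduced normal form:
  refl (Vec (Eq Nat (succ zero) (succ zero)) (succ (succ zero))) (vcons (Eq Nat (succ zero) (succ zero)) (succ zero) (refl Nat (succ zero)) (vcons (Eq Nat (succ zero) (succ zero)) zero (refl Nat (succ zero)) (vnil (Eq Nat (succ zero) (succ zero)))))
inferred type:
  Eq (Vec (Eq Nat (succ zero) (succ zero)) (succ (succ zero))) (vcons (Eq Nat (succ zero) (succ zero)) (succ zero) (refl Nat (succ zero)) (vcons (Eq Nat (succ zero) (succ zero)) zero (refl Nat (succ zero)) (vnil (Eq Nat (succ zero) (succ zero))))) (vcons (Eq Nat (succ zero) (succ zero)) (succ zero) (refl Nat (succ zero)) (vcons (Eq Nat (succ zero) (succ zero)) zero (refl Nat (succ zero)) (vnil (Eq Nat (succ zero) (succ zero)))))
normal-order step count: 10
term was already normal: no
first contracted redex: a beta-redex
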